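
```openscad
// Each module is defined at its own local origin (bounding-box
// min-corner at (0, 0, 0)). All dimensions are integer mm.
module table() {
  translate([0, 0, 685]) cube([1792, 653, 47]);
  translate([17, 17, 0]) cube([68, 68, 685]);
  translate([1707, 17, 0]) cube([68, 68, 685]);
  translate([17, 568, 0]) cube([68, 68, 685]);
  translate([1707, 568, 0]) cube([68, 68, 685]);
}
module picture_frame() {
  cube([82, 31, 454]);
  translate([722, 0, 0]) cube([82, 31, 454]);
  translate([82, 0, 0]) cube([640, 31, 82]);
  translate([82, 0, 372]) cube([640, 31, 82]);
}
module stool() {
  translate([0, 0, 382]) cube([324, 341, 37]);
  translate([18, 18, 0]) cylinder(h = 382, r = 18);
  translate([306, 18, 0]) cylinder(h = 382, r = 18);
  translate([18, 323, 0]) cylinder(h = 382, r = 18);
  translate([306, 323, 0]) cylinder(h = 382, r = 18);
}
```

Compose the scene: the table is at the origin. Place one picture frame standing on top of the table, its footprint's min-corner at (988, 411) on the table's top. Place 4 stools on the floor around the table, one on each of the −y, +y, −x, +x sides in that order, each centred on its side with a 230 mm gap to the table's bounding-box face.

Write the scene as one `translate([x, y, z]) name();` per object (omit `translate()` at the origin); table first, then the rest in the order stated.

table();
translate([988, 411, 732]) picture_frame();
translate([734, -571, 0]) stool();
translate([734, 883, 0]) stool();
translate([-554, 156, 0]) stool();
translate([2022, 156, 0]) stool();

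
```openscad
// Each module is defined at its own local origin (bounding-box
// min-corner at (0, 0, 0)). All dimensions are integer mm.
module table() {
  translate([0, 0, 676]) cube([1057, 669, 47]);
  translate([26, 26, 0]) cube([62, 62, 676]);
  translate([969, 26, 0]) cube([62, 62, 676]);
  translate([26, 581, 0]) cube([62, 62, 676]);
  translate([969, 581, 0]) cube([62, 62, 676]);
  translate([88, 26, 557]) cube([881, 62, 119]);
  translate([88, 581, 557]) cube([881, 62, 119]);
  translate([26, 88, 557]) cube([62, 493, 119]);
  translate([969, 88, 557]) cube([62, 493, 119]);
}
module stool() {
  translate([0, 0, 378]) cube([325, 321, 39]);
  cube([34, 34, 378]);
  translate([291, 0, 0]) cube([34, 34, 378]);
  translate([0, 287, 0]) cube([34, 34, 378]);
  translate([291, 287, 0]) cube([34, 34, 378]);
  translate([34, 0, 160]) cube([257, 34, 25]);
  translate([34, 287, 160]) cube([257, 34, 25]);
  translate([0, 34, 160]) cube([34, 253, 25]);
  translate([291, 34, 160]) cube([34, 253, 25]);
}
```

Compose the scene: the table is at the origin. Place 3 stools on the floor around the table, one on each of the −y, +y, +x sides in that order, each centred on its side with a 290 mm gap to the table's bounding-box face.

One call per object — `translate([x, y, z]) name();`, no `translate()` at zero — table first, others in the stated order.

table();
translate([366, -611, 0]) stool();
translate([366, 959, 0]) stool();
translate([1347, 174, 0]) stool();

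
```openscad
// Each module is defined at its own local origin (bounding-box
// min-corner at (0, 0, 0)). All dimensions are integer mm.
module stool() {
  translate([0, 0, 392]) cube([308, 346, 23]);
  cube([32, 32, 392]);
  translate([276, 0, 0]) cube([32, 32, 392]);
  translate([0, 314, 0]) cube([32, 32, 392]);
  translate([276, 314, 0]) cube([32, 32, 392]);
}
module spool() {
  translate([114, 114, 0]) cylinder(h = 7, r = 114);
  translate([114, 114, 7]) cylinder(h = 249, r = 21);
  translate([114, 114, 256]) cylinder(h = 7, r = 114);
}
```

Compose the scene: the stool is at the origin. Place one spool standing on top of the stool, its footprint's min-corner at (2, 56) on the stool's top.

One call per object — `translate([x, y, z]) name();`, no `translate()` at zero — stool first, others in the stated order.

stool();
translate([2, 56, 415]) spool();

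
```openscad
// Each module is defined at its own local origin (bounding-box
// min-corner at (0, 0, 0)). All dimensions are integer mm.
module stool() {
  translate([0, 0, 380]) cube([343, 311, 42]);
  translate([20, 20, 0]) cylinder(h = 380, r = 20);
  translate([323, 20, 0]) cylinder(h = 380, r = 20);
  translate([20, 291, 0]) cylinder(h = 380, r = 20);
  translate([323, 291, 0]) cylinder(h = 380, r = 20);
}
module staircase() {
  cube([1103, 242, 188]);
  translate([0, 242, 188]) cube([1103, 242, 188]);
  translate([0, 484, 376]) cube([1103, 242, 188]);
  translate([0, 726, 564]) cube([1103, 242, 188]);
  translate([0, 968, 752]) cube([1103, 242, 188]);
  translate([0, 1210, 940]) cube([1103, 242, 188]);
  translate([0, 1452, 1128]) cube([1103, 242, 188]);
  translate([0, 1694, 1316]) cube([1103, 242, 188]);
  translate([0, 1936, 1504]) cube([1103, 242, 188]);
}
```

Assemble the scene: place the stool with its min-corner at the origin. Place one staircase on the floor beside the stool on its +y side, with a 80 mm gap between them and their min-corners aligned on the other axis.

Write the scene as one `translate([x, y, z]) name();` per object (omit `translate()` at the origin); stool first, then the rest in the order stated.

stool();
translate([0, 391, 0]) staircase();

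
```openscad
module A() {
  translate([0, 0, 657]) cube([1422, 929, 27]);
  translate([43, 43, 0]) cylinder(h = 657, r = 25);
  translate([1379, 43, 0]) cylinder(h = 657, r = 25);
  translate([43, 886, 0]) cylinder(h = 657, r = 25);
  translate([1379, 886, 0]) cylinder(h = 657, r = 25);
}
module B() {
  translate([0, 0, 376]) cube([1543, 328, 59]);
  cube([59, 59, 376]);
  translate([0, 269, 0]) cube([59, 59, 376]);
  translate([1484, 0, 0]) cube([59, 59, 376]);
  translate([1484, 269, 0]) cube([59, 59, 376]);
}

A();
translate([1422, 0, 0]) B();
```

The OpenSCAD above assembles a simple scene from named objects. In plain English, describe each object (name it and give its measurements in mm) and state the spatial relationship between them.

A is a table: top 1422 mm (x) × 929 mm (y), 27 mm thick, upper face at z = 684 mm, on four round legs of 50 mm diameter, each leg's bounding box inset 18 mm from the nearest pair of top edges, running from z = 0 to the bottom of the top.

B is a bench: a 1543×328 mm seat slab, 59 mm thick, top at z = 435 mm, on four 59×59 mm square legs flush with the seat corners and standing on z = 0.

The bench is against the table's +x side, with their −y faces flush.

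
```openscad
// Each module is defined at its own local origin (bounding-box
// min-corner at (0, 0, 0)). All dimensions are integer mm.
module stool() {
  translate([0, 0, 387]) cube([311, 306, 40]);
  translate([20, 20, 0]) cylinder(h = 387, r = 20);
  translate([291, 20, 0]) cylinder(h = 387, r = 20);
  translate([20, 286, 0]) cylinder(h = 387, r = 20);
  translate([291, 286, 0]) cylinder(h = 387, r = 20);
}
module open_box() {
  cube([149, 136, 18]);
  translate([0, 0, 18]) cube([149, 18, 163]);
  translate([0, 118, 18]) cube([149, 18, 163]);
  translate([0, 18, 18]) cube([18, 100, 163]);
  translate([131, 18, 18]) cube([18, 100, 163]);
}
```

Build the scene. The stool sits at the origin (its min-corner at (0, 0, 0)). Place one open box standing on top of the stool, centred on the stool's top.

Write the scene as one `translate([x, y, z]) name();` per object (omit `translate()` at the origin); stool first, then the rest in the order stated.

stool();
translate([81, 85, 427]) open_box();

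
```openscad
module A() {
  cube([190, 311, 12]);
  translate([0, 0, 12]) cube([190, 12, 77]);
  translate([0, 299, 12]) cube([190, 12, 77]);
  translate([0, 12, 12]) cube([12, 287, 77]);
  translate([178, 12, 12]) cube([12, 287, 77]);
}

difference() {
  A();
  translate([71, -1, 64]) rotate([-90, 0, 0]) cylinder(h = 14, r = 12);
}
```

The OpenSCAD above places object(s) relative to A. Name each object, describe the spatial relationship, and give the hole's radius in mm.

A is an open box. The open box has a circular hole through its front wall. The hole's radius is 12 mm.

The subtracted cylinder has r = 12 mm.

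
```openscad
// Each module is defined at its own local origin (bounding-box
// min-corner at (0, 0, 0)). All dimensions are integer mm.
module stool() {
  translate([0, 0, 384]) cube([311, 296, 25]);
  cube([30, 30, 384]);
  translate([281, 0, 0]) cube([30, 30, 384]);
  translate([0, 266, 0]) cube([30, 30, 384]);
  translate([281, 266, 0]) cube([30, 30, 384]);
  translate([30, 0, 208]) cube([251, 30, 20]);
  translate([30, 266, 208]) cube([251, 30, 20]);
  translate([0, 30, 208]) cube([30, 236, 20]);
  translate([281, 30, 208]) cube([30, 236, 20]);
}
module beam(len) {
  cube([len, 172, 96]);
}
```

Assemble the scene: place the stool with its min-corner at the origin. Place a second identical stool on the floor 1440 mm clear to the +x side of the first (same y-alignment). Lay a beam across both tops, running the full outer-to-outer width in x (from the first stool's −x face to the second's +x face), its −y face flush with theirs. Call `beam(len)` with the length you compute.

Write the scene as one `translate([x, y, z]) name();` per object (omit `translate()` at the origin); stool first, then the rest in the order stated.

stool();
translate([1751, 0, 0]) stool();
translate([0, 0, 409]) beam(2062);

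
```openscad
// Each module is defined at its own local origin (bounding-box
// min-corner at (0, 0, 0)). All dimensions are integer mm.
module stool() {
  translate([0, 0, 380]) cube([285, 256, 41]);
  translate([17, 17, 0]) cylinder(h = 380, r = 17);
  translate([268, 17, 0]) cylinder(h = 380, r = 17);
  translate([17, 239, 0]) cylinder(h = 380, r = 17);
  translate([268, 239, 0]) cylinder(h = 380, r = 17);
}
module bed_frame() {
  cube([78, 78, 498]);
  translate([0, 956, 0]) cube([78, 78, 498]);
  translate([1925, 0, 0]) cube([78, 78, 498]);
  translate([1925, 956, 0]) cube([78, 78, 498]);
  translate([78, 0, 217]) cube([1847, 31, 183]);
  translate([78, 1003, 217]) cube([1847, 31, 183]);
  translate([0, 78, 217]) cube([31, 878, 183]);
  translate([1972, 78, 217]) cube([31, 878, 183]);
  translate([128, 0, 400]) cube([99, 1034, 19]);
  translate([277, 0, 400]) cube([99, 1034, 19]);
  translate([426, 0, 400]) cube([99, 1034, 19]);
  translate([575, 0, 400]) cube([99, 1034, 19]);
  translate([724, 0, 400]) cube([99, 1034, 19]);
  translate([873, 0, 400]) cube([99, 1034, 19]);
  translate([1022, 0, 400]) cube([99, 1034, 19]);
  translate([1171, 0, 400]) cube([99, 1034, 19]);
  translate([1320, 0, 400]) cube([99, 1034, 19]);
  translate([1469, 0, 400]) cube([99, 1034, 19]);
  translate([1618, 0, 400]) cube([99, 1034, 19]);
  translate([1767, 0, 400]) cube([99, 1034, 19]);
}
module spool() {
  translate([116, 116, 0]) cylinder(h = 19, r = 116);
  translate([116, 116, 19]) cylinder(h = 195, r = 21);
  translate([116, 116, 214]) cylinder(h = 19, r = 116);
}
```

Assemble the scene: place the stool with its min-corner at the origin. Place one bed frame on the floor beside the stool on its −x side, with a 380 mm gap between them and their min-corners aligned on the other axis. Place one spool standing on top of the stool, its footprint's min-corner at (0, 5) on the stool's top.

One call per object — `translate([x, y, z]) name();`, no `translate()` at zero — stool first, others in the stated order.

stool();
translate([-2383, 0, 0]) bed_frame();
translate([0, 5, 421]) spool();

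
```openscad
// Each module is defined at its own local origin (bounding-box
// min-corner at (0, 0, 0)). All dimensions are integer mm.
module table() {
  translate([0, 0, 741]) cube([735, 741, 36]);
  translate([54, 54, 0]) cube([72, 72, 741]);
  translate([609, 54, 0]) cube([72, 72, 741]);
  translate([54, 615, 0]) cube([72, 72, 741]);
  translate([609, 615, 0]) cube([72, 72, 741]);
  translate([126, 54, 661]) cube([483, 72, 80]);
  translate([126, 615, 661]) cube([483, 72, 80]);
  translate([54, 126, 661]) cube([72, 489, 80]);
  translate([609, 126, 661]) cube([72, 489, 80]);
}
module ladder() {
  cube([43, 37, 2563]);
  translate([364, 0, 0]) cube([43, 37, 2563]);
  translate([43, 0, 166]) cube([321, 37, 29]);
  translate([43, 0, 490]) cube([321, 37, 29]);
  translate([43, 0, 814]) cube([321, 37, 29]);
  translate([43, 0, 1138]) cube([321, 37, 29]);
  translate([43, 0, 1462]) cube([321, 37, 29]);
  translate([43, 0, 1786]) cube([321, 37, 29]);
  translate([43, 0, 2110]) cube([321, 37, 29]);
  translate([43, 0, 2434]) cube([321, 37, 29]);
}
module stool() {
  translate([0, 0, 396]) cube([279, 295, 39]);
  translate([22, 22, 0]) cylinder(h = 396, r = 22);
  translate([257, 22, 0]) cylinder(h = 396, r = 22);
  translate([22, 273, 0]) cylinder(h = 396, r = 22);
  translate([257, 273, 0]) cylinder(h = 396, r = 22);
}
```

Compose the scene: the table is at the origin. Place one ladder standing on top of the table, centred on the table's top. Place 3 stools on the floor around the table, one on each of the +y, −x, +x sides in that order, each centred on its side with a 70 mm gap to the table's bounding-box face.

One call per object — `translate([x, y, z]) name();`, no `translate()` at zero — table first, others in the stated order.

table();
translate([164, 352, 777]) ladder();
translate([228, 811, 0]) stool();
translate([-349, 223, 0]) stool();
translate([805, 223, 0]) stool();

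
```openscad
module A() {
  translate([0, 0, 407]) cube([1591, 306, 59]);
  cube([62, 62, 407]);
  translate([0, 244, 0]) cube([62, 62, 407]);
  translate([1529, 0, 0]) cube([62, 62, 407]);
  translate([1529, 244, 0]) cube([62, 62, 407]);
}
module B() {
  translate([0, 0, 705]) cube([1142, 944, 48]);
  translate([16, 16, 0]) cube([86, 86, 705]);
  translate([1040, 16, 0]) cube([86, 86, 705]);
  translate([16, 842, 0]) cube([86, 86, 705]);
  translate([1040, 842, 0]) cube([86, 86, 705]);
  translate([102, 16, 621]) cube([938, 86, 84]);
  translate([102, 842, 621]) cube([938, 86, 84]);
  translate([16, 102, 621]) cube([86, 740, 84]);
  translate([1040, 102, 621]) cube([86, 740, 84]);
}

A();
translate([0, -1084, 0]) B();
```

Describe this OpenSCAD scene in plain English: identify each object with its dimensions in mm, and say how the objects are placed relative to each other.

A is a long wooden bench with a 1591 mm (x) × 306 mm (y) seat, 59 mm thick, its top surface 466 mm above the floor. Four 62 mm square legs at the seat corners, flush with the edges, run from z = 0 to the seat underside.

B is a table: top 1142 mm (x) × 944 mm (y), 48 mm thick, upper face at z = 753 mm, on four 86×86 mm square legs, each inset 16 mm from the nearest pair of top edges, running from z = 0 to the bottom of the top. Four apron rails, 86 mm thick and 84 mm tall, run between adjacent legs with their top edges flush with the underside of the top and their outer faces flush with the legs' outer faces.

The table is on the floor beside the bench on its −y side.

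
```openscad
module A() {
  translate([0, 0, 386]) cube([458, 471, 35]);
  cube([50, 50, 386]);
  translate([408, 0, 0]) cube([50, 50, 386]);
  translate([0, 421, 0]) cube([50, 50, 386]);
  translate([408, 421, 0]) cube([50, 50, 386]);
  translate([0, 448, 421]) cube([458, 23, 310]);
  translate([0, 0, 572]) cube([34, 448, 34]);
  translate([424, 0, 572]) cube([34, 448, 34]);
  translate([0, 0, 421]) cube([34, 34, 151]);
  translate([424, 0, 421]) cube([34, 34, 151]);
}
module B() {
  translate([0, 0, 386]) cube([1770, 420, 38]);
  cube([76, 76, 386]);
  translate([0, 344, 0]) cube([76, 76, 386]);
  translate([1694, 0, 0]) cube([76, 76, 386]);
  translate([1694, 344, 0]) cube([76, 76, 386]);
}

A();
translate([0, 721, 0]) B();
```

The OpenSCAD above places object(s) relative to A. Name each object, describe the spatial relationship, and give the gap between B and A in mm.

A is a chair. B is a bench. The bench is on the floor beside the chair on its +y side. The gap between the bench and the chair is 250 mm.

The bench's nearest face is 250 mm from the chair's +y face.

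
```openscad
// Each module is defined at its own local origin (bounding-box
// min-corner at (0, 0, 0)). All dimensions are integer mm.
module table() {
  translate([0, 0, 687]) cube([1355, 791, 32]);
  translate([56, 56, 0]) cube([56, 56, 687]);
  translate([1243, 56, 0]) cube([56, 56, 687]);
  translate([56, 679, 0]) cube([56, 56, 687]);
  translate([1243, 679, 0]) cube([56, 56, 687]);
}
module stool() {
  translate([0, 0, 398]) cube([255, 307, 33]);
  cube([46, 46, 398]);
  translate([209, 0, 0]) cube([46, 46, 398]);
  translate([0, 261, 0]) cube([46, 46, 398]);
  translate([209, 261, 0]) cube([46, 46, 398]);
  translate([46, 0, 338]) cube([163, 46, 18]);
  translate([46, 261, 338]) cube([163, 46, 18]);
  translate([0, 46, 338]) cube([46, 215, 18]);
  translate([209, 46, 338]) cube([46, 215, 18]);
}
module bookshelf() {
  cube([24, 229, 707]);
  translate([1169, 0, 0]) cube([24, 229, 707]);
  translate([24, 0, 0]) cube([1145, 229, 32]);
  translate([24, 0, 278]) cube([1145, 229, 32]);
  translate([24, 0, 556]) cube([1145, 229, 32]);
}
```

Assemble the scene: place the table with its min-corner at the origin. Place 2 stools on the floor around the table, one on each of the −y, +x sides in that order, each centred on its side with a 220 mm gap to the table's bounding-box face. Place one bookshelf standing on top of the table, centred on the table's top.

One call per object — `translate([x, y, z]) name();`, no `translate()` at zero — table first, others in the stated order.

table();
translate([550, -527, 0]) stool();
translate([1575, 242, 0]) stool();
translate([81, 281, 719]) bookshelf();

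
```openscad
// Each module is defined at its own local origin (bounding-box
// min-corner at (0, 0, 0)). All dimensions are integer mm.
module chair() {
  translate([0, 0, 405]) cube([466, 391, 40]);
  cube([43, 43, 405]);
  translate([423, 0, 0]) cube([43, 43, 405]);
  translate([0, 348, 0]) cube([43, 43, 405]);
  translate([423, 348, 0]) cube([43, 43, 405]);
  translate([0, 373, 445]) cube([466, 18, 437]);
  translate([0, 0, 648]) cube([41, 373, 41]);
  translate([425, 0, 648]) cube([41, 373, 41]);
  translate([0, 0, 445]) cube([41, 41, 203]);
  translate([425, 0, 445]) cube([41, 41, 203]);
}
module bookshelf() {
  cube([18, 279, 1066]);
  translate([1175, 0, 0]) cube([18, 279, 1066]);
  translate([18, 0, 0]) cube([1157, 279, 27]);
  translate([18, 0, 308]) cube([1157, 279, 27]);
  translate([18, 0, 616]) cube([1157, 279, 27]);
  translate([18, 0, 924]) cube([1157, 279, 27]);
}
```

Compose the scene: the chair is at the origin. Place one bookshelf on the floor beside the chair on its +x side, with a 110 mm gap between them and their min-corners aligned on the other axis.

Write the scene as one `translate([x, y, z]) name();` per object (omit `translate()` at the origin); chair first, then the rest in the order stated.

chair();
translate([576, 0, 0]) bookshelf();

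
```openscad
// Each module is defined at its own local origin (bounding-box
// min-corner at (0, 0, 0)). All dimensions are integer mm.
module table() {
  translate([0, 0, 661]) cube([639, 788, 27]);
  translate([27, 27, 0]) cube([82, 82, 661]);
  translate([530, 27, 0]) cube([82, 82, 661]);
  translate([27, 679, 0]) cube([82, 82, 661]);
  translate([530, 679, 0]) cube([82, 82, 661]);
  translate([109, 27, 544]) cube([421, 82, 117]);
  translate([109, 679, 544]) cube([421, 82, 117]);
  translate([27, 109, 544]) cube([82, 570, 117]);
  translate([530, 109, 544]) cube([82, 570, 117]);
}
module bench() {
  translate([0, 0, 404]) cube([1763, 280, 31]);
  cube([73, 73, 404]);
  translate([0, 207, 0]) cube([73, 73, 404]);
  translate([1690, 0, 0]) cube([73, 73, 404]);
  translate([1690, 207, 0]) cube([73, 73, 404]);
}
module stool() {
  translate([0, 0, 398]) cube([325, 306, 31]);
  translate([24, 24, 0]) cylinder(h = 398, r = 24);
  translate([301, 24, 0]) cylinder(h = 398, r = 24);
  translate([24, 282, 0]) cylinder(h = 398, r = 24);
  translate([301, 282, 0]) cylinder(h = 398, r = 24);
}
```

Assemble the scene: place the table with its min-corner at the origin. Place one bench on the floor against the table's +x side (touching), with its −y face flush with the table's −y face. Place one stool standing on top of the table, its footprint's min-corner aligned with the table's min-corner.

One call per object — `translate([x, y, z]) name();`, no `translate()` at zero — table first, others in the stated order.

table();
translate([639, 0, 0]) bench();
translate([0, 0, 688]) stool();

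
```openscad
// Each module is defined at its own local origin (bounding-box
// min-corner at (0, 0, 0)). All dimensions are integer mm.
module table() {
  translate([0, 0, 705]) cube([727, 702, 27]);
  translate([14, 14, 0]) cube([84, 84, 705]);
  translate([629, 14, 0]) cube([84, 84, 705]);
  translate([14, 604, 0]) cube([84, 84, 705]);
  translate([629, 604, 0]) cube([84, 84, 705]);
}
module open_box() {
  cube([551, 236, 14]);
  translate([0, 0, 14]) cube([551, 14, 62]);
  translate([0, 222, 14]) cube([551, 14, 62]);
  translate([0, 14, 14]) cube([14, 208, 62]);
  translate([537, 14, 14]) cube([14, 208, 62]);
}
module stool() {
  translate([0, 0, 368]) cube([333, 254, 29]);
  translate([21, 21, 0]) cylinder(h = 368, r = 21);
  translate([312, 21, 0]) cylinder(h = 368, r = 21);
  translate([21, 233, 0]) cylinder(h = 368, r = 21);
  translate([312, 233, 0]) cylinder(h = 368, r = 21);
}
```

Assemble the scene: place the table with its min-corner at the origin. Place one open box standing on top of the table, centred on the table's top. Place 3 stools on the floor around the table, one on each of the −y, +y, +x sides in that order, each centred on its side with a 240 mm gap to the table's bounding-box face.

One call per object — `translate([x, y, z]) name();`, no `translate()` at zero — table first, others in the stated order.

table();
translate([88, 233, 732]) open_box();
translate([197, -494, 0]) stool();
translate([197, 942, 0]) stool();
translate([967, 224, 0]) stool();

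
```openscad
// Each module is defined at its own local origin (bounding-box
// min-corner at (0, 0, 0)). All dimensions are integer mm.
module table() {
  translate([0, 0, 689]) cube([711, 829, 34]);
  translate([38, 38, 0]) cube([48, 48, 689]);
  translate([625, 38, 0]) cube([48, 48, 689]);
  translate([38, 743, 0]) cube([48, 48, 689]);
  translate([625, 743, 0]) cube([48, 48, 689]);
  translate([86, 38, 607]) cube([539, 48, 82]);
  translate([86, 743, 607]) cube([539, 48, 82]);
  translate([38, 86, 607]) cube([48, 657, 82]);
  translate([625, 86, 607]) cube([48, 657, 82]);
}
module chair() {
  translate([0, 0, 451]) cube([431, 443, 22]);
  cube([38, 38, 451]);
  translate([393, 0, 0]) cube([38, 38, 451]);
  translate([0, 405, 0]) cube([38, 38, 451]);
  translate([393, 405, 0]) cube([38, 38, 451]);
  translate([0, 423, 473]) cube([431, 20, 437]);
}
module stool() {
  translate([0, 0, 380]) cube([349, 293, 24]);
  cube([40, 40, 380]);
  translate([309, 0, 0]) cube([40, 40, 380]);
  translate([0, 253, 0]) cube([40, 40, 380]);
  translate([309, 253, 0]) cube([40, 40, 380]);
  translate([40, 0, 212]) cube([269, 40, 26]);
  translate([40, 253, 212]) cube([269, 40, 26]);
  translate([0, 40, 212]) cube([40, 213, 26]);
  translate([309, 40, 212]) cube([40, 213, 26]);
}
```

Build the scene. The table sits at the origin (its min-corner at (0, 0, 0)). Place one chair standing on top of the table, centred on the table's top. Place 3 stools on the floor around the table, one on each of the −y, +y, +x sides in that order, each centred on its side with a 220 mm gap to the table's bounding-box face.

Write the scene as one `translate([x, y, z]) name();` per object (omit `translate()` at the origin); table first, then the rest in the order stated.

table();
translate([140, 193, 723]) chair();
translate([181, -513, 0]) stool();
translate([181, 1049, 0]) stool();
translate([931, 268, 0]) stool();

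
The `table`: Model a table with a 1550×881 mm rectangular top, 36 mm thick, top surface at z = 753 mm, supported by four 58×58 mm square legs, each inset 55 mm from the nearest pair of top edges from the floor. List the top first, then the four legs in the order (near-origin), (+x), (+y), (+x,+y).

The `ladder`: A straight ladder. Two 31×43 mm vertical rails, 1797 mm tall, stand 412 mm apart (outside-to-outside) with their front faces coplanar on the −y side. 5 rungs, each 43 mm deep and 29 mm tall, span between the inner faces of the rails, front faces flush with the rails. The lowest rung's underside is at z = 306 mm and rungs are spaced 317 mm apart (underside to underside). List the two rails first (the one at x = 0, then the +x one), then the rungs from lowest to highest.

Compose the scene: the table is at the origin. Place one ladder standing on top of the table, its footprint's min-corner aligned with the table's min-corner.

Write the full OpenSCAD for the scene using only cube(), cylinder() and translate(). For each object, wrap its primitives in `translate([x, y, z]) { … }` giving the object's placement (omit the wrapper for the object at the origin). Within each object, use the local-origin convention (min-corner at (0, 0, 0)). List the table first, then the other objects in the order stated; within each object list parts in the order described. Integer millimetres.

translate([0, 0, 717]) cube([1550, 881, 36]);
translate([55, 55, 0]) cube([58, 58, 717]);
translate([1437, 55, 0]) cube([58, 58, 717]);
translate([55, 768, 0]) cube([58, 58, 717]);
translate([1437, 768, 0]) cube([58, 58, 717]);
translate([0, 0, 753]) {
  cube([31, 43, 1797]);
  translate([381, 0, 0]) cube([31, 43, 1797]);
  translate([31, 0, 306]) cube([350, 43, 29]);
  translate([31, 0, 623]) cube([350, 43, 29]);
  translate([31, 0, 940]) cube([350, 43, 29]);
  translate([31, 0, 1257]) cube([350, 43, 29]);
  translate([31, 0, 1574]) cube([350, 43, 29]);
}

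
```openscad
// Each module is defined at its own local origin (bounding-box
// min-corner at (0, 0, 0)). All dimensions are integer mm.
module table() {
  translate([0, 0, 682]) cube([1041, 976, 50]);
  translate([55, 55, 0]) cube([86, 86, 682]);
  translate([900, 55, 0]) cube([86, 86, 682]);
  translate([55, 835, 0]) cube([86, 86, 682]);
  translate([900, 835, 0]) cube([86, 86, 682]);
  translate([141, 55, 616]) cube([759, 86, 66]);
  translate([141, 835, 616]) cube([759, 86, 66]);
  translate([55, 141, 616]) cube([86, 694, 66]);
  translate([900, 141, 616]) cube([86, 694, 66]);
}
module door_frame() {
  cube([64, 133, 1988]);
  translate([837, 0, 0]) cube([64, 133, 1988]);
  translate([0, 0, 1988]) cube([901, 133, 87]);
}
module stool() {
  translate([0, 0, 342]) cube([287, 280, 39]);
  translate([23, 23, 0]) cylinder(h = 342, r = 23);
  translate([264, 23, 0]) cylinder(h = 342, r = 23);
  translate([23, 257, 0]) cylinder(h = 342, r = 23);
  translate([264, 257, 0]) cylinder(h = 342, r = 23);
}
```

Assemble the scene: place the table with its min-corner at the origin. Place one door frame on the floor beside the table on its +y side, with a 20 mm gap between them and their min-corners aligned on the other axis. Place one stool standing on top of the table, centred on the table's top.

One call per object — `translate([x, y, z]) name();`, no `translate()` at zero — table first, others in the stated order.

table();
translate([0, 996, 0]) door_frame();
translate([377, 348, 732]) stool();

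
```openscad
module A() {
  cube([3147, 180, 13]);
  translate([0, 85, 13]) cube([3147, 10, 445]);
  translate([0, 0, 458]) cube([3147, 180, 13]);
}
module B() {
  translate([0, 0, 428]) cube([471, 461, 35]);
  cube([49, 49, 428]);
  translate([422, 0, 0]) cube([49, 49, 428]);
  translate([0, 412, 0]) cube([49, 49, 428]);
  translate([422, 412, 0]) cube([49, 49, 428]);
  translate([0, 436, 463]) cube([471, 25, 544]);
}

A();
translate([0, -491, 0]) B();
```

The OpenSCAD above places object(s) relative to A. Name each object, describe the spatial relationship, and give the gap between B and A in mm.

A is an I-beam. B is a chair. The chair is on the floor beside the I-beam on its −y side. The gap between the chair and the I-beam is 30 mm.

The chair's nearest face is 30 mm from the I-beam's −y face.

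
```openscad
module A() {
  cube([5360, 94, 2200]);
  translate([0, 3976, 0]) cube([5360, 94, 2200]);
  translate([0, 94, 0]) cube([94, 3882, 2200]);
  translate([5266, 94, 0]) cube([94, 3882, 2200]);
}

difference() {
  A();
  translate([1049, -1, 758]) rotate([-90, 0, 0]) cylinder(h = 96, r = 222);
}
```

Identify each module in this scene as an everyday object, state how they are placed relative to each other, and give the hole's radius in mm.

A is a house frame. The house frame has a circular hole through its front wall. The hole's radius is 222 mm.

The subtracted cylinder has r = 222 mm.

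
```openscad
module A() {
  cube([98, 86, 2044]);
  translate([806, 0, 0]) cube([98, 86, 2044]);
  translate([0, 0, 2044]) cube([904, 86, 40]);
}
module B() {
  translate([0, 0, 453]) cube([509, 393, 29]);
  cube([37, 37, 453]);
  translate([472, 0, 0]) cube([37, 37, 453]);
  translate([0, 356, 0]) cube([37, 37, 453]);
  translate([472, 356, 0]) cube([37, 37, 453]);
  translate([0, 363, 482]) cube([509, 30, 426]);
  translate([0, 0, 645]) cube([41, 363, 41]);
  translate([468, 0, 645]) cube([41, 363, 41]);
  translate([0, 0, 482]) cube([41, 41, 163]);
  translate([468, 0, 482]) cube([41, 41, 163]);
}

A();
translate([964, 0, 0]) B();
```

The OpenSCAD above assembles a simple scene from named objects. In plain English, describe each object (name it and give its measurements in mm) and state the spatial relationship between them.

A is a rectangular door frame: two vertical jambs of 98×86 mm section, 2044 mm tall, with a clear opening 708 mm wide between their inner faces. A header 40 mm tall and 86 mm deep lies on top of the jambs and spans the full outside width.

B is a chair. The seat is a 509×393×29 mm slab with its top at z = 482 mm, on four 37×37 mm corner legs (flush with the seat edges, standing on z = 0). A flat backrest 30 mm thick, 426 mm tall, spans the full seat width and rises from the seat top along its +y edge, rear face flush with the rear of the seat. Two armrests of 41×41 mm section run along each side from the seat's front edge to the front of the backrest, top faces 204 mm above the seat top and outer faces flush with the seat's x-edges; a 41×41 mm post under the front of each armrest stands on the seat at the front corner.

The chair is on the floor beside the door frame on its +x side.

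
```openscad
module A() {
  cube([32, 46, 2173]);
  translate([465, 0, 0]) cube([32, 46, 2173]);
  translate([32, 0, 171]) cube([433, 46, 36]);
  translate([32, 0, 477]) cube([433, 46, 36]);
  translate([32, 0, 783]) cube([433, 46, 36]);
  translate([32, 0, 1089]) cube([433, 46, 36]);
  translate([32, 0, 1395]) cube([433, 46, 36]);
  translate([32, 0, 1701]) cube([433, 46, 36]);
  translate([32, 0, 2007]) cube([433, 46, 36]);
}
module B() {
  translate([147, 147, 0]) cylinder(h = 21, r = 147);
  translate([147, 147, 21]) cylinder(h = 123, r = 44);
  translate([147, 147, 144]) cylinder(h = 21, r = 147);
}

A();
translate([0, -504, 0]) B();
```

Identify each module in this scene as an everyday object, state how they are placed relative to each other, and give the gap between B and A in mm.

A is a ladder. B is a spool. The spool is on the floor beside the ladder on its −y side. The gap between the spool and the ladder is 210 mm.

The spool's nearest face is 210 mm from the ladder's −y face.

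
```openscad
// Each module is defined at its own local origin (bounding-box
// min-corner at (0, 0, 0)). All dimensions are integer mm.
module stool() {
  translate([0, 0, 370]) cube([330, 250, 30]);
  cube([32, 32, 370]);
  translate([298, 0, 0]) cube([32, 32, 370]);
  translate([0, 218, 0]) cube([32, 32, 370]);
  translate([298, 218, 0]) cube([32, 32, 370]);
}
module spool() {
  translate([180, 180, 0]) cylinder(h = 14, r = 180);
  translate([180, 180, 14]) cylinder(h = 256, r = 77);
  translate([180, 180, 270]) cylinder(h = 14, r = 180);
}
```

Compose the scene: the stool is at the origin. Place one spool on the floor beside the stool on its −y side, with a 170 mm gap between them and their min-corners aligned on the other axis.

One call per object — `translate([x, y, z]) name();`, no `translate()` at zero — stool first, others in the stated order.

stool();
translate([0, -530, 0]) spool();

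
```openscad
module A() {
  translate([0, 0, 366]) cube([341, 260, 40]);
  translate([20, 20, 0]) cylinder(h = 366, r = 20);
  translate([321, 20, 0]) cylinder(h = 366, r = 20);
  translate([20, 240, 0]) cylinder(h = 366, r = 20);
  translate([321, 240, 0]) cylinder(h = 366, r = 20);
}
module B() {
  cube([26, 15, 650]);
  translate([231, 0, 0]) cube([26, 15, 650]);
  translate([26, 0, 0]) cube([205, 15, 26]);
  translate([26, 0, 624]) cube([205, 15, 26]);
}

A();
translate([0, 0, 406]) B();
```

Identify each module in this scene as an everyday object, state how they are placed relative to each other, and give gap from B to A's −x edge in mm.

A is a stool. B is a picture frame. The picture frame is on top of the stool. The gap from the picture frame to the stool's −x edge is 0 mm.

The picture frame's min-x is at 0; the stool's min-x is 0; gap = 0 mm.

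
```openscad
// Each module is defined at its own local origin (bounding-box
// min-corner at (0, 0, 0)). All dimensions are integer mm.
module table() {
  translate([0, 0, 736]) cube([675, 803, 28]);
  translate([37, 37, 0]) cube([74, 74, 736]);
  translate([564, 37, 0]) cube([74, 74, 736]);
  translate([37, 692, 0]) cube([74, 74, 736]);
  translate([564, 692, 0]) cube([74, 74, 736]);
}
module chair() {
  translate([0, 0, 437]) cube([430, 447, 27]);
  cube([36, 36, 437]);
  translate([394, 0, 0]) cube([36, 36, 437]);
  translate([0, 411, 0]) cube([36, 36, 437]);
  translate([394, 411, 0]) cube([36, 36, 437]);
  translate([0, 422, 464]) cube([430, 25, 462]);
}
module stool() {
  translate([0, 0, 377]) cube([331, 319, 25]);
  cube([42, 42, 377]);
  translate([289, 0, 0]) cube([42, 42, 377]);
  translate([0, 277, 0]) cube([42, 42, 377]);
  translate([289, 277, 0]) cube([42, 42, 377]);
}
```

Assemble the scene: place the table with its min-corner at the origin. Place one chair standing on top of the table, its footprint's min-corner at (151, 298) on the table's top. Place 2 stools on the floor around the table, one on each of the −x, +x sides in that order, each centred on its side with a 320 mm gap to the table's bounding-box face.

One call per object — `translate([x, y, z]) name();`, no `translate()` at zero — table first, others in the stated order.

table();
translate([151, 298, 764]) chair();
translate([-651, 242, 0]) stool();
translate([995, 242, 0]) stool();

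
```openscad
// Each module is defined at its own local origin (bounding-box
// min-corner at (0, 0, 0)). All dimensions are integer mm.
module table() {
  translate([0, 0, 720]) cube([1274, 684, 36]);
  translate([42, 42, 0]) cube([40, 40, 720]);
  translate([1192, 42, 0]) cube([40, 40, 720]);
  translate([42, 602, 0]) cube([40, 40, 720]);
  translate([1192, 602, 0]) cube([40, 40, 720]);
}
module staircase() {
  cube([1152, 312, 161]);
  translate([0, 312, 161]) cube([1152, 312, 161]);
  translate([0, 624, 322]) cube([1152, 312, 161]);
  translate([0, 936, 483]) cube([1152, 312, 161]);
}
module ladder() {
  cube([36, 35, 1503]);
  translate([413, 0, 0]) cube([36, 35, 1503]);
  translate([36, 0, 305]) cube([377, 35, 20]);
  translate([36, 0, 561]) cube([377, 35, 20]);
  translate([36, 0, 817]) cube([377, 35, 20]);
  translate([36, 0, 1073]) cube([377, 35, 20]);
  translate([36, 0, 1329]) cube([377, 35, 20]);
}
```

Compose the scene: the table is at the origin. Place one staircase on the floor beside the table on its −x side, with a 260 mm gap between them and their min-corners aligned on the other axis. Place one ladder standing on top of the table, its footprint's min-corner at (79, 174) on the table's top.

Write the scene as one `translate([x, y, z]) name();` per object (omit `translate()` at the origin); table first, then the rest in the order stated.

table();
translate([-1412, 0, 0]) staircase();
translate([79, 174, 756]) ladder();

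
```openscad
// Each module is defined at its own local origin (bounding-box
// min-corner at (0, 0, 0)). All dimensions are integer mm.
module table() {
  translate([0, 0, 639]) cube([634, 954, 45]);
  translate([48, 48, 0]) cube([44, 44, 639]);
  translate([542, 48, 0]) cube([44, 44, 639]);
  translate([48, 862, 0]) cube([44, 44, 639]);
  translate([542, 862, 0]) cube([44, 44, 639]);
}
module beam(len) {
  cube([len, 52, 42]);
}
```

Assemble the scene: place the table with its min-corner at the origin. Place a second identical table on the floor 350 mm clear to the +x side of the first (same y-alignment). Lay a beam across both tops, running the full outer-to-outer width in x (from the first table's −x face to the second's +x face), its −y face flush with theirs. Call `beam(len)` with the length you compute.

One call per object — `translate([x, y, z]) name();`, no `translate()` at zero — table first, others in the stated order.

table();
translate([984, 0, 0]) table();
translate([0, 0, 684]) beam(1618);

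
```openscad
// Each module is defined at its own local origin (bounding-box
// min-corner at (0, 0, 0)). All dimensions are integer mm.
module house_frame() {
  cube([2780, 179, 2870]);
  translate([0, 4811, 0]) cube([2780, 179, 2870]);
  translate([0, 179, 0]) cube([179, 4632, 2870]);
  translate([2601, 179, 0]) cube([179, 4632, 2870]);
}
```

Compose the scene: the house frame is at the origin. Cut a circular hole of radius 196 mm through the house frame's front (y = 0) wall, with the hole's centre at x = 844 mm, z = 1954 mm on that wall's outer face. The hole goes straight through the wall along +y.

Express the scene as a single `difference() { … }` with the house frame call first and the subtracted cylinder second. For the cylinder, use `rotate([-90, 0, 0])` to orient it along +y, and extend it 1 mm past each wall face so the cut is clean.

difference() {
  house_frame();
  translate([844, -1, 1954]) rotate([-90, 0, 0]) cylinder(h = 181, r = 196);
}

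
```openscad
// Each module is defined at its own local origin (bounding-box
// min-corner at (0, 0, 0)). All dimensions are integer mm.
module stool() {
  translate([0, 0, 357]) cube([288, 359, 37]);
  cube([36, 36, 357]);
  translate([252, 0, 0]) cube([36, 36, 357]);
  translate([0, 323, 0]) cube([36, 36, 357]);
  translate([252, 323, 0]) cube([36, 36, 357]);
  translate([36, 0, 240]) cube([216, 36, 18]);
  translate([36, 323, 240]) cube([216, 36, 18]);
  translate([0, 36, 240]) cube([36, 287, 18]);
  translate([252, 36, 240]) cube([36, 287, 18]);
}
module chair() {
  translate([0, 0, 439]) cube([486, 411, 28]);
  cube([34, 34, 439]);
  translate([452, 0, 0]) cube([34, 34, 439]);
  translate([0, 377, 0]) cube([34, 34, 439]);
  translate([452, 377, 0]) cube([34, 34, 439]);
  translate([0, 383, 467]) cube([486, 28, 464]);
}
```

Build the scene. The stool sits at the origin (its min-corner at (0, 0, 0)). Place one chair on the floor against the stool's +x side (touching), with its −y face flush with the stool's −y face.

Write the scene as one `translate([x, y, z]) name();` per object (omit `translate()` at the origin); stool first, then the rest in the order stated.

stool();
translate([288, 0, 0]) chair();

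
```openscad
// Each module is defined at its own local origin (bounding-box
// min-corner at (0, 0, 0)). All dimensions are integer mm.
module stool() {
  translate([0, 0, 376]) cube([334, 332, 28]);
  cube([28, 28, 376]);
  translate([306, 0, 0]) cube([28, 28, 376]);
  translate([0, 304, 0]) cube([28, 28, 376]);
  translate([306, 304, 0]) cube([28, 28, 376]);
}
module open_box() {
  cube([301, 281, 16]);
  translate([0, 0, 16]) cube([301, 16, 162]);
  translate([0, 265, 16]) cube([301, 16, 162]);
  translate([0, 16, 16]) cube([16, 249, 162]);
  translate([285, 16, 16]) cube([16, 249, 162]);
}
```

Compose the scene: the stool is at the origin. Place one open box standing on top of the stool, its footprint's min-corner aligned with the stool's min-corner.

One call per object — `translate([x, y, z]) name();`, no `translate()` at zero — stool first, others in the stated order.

stool();
translate([0, 0, 404]) open_box();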